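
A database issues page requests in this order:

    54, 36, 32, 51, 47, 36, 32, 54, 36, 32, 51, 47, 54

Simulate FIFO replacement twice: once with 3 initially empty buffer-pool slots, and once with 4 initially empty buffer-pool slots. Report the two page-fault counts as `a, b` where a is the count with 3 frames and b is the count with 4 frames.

10, 11

3 frames: F F F F F F F F . . F F . → 10 faults.
4 frames: F F F F F . . F F F F F F → 11 faults.
11 > 10: adding a frame increased faults — Belady's anomaly.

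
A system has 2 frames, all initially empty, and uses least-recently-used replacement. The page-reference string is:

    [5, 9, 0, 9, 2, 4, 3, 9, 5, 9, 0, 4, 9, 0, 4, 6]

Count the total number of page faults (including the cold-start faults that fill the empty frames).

14

5 -> fault, frames {5}
9 -> fault, frames {5,9}
0 -> fault, evict 5, frames {9,0}
9 -> hit
2 -> fault, evict 0, frames {9,2}
4 -> fault, evict 9, frames {2,4}
3 -> fault, evict 2, frames {4,3}
9 -> fault, evict 4, frames {3,9}
5 -> fault, evict 3, frames {9,5}
9 -> hit
0 -> fault, evict 5, frames {9,0}
4 -> fault, evict 9, frames {0,4}
9 -> fault, evict 0, frames {4,9}
0 -> fault, evict 4, frames {9,0}
4 -> fault, evict 9, frames {0,4}
6 -> fault, evict 0, frames {4,6}
Page faults: 14.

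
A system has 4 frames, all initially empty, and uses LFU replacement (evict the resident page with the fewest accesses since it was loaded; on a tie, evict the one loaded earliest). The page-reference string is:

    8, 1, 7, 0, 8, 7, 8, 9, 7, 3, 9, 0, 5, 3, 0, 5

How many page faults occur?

11

8: fault, frames {8}
1: fault, frames {8,1}
7: fault, frames {8,1,7}
0: fault, frames {8,1,7,0}
8: hit
7: hit
8: hit
9: fault, evict 1, frames {8,7,0,9}
7: hit
3: fault, evict 0, frames {8,7,9,3}
9: hit
0: fault, evict 3, frames {8,7,9,0}
5: fault, evict 0, frames {8,7,9,5}
3: fault, evict 5, frames {8,7,9,3}
0: fault, evict 3, frames {8,7,9,0}
5: fault, evict 0, frames {8,7,9,5}
Page faults: 11.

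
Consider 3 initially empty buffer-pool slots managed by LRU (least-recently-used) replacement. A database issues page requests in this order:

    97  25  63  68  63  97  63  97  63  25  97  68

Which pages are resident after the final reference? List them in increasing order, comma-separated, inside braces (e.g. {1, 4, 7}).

{25, 68, 97}

97 -> miss, frames [97]
25 -> miss, frames [97, 25]
63 -> miss, frames [97, 25, 63]
68 -> miss, evict 97, frames [25, 63, 68]
63 -> hit
97 -> miss, evict 25, frames [68, 63, 97]
63 -> hit
97 -> hit
63 -> hit
25 -> miss, evict 68, frames [97, 63, 25]
97 -> hit
68 -> miss, evict 63, frames [25, 97, 68]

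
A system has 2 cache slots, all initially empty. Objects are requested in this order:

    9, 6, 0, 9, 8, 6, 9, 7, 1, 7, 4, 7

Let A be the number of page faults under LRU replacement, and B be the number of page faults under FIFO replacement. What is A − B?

Under LRU: F F F F F F F F F . F . → 10 faults.
Under FIFO: F F F F F F F F F . F F → 11 faults.
A − B = 10 − 11 = -1.

-1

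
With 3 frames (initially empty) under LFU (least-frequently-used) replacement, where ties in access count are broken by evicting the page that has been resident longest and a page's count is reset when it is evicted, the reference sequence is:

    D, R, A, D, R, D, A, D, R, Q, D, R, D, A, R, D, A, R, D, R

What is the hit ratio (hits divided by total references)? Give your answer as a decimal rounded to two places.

D -> fault, frames (D)
R -> fault, frames (D R)
A -> fault, frames (D R A)
D -> hit
R -> hit
D -> hit
A -> hit
D -> hit
R -> hit
Q -> fault, evict A, frames (D R Q)
D -> hit
R -> hit
D -> hit
A -> fault, evict Q, frames (D R A)
R -> hit
D -> hit
A -> hit
R -> hit
D -> hit
R -> hit
Hits: 15 of 20 references → 15/20 = 0.7500.

0.75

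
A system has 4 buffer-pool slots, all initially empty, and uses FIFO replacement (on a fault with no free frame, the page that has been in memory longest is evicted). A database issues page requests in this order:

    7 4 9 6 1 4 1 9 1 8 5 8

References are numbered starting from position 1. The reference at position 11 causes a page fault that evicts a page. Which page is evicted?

pos 1: 7 -> miss, frames (7)
pos 2: 4 -> miss, frames (7 4)
pos 3: 9 -> miss, frames (7 4 9)
pos 4: 6 -> miss, frames (7 4 9 6)
pos 5: 1 -> miss, evict 7, frames (4 9 6 1)
pos 6: 4 -> hit
pos 7: 1 -> hit
pos 8: 9 -> hit
pos 9: 1 -> hit
pos 10: 8 -> miss, evict 4, frames (9 6 1 8)
pos 11: 5 -> miss, evict 9, frames (6 1 8 5)
At position 11, page 9 is evicted.

9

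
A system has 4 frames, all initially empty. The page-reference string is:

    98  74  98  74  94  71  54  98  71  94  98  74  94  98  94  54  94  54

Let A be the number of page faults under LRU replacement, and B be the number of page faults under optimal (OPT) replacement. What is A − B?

Under LRU: F F . . F F F F . . . F . . . F . . → 8 faults.
Under OPT: F F . . F F F . . . . F . . . . . . → 6 faults.
A − B = 8 − 6 = 2.

2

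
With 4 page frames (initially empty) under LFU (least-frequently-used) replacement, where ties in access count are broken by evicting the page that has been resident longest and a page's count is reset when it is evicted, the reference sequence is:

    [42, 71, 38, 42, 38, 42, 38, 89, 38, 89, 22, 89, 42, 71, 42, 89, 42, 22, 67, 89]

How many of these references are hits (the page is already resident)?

42 -> fault, frames [42]
71 -> fault, frames [42, 71]
38 -> fault, frames [42, 71, 38]
42 -> hit
38 -> hit
42 -> hit
38 -> hit
89 -> fault, frames [42, 71, 38, 89]
38 -> hit
89 -> hit
22 -> fault, evict 71, frames [42, 38, 89, 22]
89 -> hit
42 -> hit
71 -> fault, evict 22, frames [42, 38, 89, 71]
42 -> hit
89 -> hit
42 -> hit
22 -> fault, evict 71, frames [42, 38, 89, 22]
67 -> fault, evict 22, frames [42, 38, 89, 67]
89 -> hit
Hits: 12.

12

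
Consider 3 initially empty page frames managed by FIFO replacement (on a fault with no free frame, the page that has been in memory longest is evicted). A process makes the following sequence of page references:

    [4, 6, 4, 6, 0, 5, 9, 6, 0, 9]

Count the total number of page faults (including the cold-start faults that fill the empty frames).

4 → miss, frames (4)
6 → miss, frames (4 6)
4 → hit
6 → hit
0 → miss, frames (4 6 0)
5 → miss, evict 4, frames (6 0 5)
9 → miss, evict 6, frames (0 5 9)
6 → miss, evict 0, frames (5 9 6)
0 → miss, evict 5, frames (9 6 0)
9 → hit
Page faults: 7.

7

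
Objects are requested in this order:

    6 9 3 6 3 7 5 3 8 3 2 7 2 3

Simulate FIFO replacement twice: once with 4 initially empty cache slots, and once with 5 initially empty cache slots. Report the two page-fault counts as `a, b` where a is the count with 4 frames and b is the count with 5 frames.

4 frames: F F F . . F F . F . F . . F → 8 faults.
5 frames: F F F . . F F . F . F . . . → 7 faults.
7 < 8: adding a frame reduced faults, as is typical.

8, 7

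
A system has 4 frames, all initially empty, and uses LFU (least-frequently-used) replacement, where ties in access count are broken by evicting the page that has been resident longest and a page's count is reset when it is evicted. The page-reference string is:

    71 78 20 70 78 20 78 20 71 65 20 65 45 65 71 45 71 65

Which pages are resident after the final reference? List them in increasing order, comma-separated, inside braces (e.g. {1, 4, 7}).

71: fault, frames [71]
78: fault, frames [71, 78]
20: fault, frames [71, 78, 20]
70: fault, frames [71, 78, 20, 70]
78: hit
20: hit
78: hit
20: hit
71: hit
65: fault, evict 70, frames [71, 78, 20, 65]
20: hit
65: hit
45: fault, evict 71, frames [78, 20, 65, 45]
65: hit
71: fault, evict 45, frames [78, 20, 65, 71]
45: fault, evict 71, frames [78, 20, 65, 45]
71: fault, evict 45, frames [78, 20, 65, 71]
65: hit

{20, 65, 71, 78}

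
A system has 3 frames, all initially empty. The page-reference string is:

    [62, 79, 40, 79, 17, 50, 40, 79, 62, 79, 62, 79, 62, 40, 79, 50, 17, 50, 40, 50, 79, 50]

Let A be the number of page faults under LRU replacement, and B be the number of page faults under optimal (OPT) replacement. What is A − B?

3

Under LRU: F F F . F F F F F . . . . . . F F . F . F . → 12 faults.
Under OPT: F F F . F F . . F . . . . . . F F . . . F . → 9 faults.
A − B = 12 − 9 = 3.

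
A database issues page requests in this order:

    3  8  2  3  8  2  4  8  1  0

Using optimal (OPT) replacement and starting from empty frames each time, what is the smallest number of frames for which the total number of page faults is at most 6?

f=1: 10 faults
f=2: 7 faults
f=3: 6 faults
f=4: 6 faults
f=5: 6 faults
f=6: 6 faults
Smallest f with faults ≤ 6 is 3.

3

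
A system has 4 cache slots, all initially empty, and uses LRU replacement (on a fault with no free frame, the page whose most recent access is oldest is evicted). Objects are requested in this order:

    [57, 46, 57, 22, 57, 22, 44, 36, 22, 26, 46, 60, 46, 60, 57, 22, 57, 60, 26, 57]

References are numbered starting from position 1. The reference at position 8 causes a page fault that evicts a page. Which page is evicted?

46

pos 1: 57 → fault, frames (57)
pos 2: 46 → fault, frames (57 46)
pos 3: 57 → hit
pos 4: 22 → fault, frames (46 57 22)
pos 5: 57 → hit
pos 6: 22 → hit
pos 7: 44 → fault, frames (46 57 22 44)
pos 8: 36 → fault, evict 46, frames (57 22 44 36)
At position 8, page 46 is evicted.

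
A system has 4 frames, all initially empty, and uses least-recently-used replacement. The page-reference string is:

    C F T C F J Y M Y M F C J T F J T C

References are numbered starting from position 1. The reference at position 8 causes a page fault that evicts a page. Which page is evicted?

pos 1: C -> miss, frames {C}
pos 2: F -> miss, frames {C,F}
pos 3: T -> miss, frames {C,F,T}
pos 4: C -> hit
pos 5: F -> hit
pos 6: J -> miss, frames {T,C,F,J}
pos 7: Y -> miss, evict T, frames {C,F,J,Y}
pos 8: M -> miss, evict C, frames {F,J,Y,M}
At position 8, page C is evicted.

C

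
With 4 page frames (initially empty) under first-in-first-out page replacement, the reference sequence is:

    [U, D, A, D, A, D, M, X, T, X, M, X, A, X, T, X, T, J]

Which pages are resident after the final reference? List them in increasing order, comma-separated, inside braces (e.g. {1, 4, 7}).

{J, M, T, X}

U → fault, frames (U)
D → fault, frames (U D)
A → fault, frames (U D A)
D → hit
A → hit
D → hit
M → fault, frames (U D A M)
X → fault, evict U, frames (D A M X)
T → fault, evict D, frames (A M X T)
X → hit
M → hit
X → hit
A → hit
X → hit
T → hit
X → hit
T → hit
J → fault, evict A, frames (M X T J)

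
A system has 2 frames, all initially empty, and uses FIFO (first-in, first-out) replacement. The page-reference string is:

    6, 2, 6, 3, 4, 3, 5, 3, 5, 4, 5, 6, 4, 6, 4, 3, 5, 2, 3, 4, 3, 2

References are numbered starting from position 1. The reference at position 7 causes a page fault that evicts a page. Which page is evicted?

3

pos 1: 6 → fault, frames (6)
pos 2: 2 → fault, frames (6 2)
pos 3: 6 → hit
pos 4: 3 → fault, evict 6, frames (2 3)
pos 5: 4 → fault, evict 2, frames (3 4)
pos 6: 3 → hit
pos 7: 5 → fault, evict 3, frames (4 5)
At position 7, page 3 is evicted.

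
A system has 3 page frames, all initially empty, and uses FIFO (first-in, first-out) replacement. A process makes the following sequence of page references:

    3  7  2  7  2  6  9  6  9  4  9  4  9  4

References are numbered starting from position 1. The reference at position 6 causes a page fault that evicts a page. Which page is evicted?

3

pos 1: 3: miss, frames {3}
pos 2: 7: miss, frames {3,7}
pos 3: 2: miss, frames {3,7,2}
pos 4: 7: hit
pos 5: 2: hit
pos 6: 6: miss, evict 3, frames {7,2,6}
At position 6, page 3 is evicted.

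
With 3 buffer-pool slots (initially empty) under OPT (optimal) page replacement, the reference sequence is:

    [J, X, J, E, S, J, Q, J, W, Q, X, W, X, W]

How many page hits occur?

8

J → fault, frames [J]
X → fault, frames [J, X]
J → hit
E → fault, frames [J, X, E]
S → fault, evict E, frames [J, X, S]
J → hit
Q → fault, evict S, frames [J, X, Q]
J → hit
W → fault, evict J, frames [X, Q, W]
Q → hit
X → hit
W → hit
X → hit
W → hit
Hits: 8.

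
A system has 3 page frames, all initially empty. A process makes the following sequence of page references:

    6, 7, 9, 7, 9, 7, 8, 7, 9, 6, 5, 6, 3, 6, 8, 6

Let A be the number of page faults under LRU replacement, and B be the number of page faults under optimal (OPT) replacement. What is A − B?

1

Under LRU: F F F . . . F . . F F . F . F . → 8 faults.
Under OPT: F F F . . . F . . F F . F . . . → 7 faults.
A − B = 8 − 7 = 1.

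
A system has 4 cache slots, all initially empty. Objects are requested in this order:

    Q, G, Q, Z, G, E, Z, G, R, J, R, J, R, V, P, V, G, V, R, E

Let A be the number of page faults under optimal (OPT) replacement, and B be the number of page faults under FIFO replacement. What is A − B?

Under OPT: F F . F . F . . F F . . . F F . . . . F → 9 faults.
Under FIFO: F F . F . F . . F F . . . F F . F . F F → 11 faults.
A − B = 9 − 11 = -2.

-2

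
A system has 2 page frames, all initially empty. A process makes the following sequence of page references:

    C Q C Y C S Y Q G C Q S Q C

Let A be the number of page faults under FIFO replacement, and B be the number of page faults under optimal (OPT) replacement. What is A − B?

Under FIFO: F F . F F F F F F F F F . F → 12 faults.
Under OPT: F F . F . F . F F F . F . F → 9 faults.
A − B = 12 − 9 = 3.

3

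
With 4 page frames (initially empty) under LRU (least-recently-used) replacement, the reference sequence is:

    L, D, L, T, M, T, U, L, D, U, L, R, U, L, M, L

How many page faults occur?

8

L -> miss, frames [L]
D -> miss, frames [L, D]
L -> hit
T -> miss, frames [D, L, T]
M -> miss, frames [D, L, T, M]
T -> hit
U -> miss, evict D, frames [L, M, T, U]
L -> hit
D -> miss, evict M, frames [T, U, L, D]
U -> hit
L -> hit
R -> miss, evict T, frames [D, U, L, R]
U -> hit
L -> hit
M -> miss, evict D, frames [R, U, L, M]
L -> hit
Page faults: 8.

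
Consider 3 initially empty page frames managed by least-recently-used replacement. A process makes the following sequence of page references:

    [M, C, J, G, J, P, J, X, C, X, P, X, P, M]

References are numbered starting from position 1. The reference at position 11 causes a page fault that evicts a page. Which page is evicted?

J

pos 1: M: fault, frames [M]
pos 2: C: fault, frames [M, C]
pos 3: J: fault, frames [M, C, J]
pos 4: G: fault, evict M, frames [C, J, G]
pos 5: J: hit
pos 6: P: fault, evict C, frames [G, J, P]
pos 7: J: hit
pos 8: X: fault, evict G, frames [P, J, X]
pos 9: C: fault, evict P, frames [J, X, C]
pos 10: X: hit
pos 11: P: fault, evict J, frames [C, X, P]
At position 11, page J is evicted.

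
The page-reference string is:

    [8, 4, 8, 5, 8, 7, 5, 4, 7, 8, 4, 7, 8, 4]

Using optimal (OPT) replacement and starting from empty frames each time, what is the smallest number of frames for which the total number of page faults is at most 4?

4

f=1: 14 faults
f=2: 8 faults
f=3: 5 faults
f=4: 4 faults
Smallest f with faults ≤ 4 is 4.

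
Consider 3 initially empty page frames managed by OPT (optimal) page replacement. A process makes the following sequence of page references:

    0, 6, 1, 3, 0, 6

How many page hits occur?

2

0 → fault, frames [0]
6 → fault, frames [0, 6]
1 → fault, frames [0, 6, 1]
3 → fault, evict 1, frames [0, 6, 3]
0 → hit
6 → hit
Hits: 2.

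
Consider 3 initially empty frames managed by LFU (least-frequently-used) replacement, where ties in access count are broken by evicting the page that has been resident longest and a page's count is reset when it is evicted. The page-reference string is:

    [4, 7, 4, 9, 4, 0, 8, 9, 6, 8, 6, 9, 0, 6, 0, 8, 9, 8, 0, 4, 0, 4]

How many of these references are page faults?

4 -> miss, frames (4)
7 -> miss, frames (4 7)
4 -> hit
9 -> miss, frames (4 7 9)
4 -> hit
0 -> miss, evict 7, frames (4 9 0)
8 -> miss, evict 9, frames (4 0 8)
9 -> miss, evict 0, frames (4 8 9)
6 -> miss, evict 8, frames (4 9 6)
8 -> miss, evict 9, frames (4 6 8)
6 -> hit
9 -> miss, evict 8, frames (4 6 9)
0 -> miss, evict 9, frames (4 6 0)
6 -> hit
0 -> hit
8 -> miss, evict 0, frames (4 6 8)
9 -> miss, evict 8, frames (4 6 9)
8 -> miss, evict 9, frames (4 6 8)
0 -> miss, evict 8, frames (4 6 0)
4 -> hit
0 -> hit
4 -> hit
Page faults: 14.

14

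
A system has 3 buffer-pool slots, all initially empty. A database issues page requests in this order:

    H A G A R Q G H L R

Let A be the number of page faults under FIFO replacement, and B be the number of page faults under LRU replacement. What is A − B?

-1

Under FIFO: F F F . F F . F F F → 8 faults.
Under LRU: F F F . F F F F F F → 9 faults.
A − B = 8 − 9 = -1.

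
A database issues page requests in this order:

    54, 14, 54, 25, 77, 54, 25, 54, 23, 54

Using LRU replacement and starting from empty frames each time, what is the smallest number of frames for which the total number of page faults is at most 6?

f=1: 10 faults
f=2: 7 faults
f=3: 5 faults
f=4: 5 faults
f=5: 5 faults
Smallest f with faults ≤ 6 is 3.

3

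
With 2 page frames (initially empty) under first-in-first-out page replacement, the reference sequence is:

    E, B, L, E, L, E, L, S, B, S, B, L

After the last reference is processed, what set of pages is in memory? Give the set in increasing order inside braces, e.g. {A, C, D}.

{B, L}

E: fault, frames [E]
B: fault, frames [E, B]
L: fault, evict E, frames [B, L]
E: fault, evict B, frames [L, E]
L: hit
E: hit
L: hit
S: fault, evict L, frames [E, S]
B: fault, evict E, frames [S, B]
S: hit
B: hit
L: fault, evict S, frames [B, L]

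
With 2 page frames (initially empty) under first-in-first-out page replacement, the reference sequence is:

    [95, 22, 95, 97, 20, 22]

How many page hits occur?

1

95: fault, frames (95)
22: fault, frames (95 22)
95: hit
97: fault, evict 95, frames (22 97)
20: fault, evict 22, frames (97 20)
22: fault, evict 97, frames (20 22)
Hits: 1.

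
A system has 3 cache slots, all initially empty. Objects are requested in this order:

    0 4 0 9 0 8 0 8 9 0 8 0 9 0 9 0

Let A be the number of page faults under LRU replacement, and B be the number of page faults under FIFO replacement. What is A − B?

Under LRU: F F . F . F . . . . . . . . . . → 4 faults.
Under FIFO: F F . F . F F . . . . . . . . . → 5 faults.
A − B = 4 − 5 = -1.

-1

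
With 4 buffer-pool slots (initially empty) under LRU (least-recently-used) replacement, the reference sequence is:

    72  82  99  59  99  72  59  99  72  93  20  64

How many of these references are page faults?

72 → fault, frames [72]
82 → fault, frames [72, 82]
99 → fault, frames [72, 82, 99]
59 → fault, frames [72, 82, 99, 59]
99 → hit
72 → hit
59 → hit
99 → hit
72 → hit
93 → fault, evict 82, frames [59, 99, 72, 93]
20 → fault, evict 59, frames [99, 72, 93, 20]
64 → fault, evict 99, frames [72, 93, 20, 64]
Page faults: 7.

7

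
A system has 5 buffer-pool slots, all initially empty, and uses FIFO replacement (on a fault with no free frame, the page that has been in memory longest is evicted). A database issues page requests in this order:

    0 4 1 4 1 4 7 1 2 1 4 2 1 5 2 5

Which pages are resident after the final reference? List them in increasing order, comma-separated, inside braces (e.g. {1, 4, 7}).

0 → miss, frames [0]
4 → miss, frames [0, 4]
1 → miss, frames [0, 4, 1]
4 → hit
1 → hit
4 → hit
7 → miss, frames [0, 4, 1, 7]
1 → hit
2 → miss, frames [0, 4, 1, 7, 2]
1 → hit
4 → hit
2 → hit
1 → hit
5 → miss, evict 0, frames [4, 1, 7, 2, 5]
2 → hit
5 → hit

{1, 2, 4, 5, 7}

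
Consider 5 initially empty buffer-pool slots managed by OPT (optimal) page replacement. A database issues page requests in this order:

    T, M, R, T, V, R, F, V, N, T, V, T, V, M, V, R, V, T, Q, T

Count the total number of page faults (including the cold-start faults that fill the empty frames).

T → fault, frames [T]
M → fault, frames [T, M]
R → fault, frames [T, M, R]
T → hit
V → fault, frames [T, M, R, V]
R → hit
F → fault, frames [T, M, R, V, F]
V → hit
N → fault, evict F, frames [T, M, R, V, N]
T → hit
V → hit
T → hit
V → hit
M → hit
V → hit
R → hit
V → hit
T → hit
Q → fault, evict N, frames [T, M, R, V, Q]
T → hit
Page faults: 7.

7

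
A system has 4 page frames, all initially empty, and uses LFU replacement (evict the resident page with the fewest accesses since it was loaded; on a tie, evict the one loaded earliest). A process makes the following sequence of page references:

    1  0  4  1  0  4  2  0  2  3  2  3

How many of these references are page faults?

5

1 → fault, frames (1)
0 → fault, frames (1 0)
4 → fault, frames (1 0 4)
1 → hit
0 → hit
4 → hit
2 → fault, frames (1 0 4 2)
0 → hit
2 → hit
3 → fault, evict 1, frames (0 4 2 3)
2 → hit
3 → hit
Page faults: 5.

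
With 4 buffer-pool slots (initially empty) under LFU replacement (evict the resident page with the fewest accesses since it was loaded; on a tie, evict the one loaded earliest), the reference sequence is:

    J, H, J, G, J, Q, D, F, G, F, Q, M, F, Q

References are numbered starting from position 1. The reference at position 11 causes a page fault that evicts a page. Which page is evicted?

D

pos 1: J → fault, frames [J]
pos 2: H → fault, frames [J, H]
pos 3: J → hit
pos 4: G → fault, frames [J, H, G]
pos 5: J → hit
pos 6: Q → fault, frames [J, H, G, Q]
pos 7: D → fault, evict H, frames [J, G, Q, D]
pos 8: F → fault, evict G, frames [J, Q, D, F]
pos 9: G → fault, evict Q, frames [J, D, F, G]
pos 10: F → hit
pos 11: Q → fault, evict D, frames [J, F, G, Q]
At position 11, page D is evicted.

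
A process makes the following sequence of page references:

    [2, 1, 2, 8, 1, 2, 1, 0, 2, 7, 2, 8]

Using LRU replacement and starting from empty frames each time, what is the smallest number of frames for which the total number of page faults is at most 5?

5

f=1: 12 faults
f=2: 9 faults
f=3: 6 faults
f=4: 6 faults
f=5: 5 faults
Smallest f with faults ≤ 5 is 5.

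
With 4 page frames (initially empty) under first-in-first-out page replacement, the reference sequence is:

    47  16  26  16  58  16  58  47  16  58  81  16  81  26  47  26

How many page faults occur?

6

47 → fault, frames (47)
16 → fault, frames (47 16)
26 → fault, frames (47 16 26)
16 → hit
58 → fault, frames (47 16 26 58)
16 → hit
58 → hit
47 → hit
16 → hit
58 → hit
81 → fault, evict 47, frames (16 26 58 81)
16 → hit
81 → hit
26 → hit
47 → fault, evict 16, frames (26 58 81 47)
26 → hit
Page faults: 6.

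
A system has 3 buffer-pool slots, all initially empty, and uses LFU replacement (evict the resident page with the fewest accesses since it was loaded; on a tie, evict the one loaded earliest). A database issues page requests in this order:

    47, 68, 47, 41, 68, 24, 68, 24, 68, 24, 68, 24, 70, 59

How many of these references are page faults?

47 → fault, frames (47)
68 → fault, frames (47 68)
47 → hit
41 → fault, frames (47 68 41)
68 → hit
24 → fault, evict 41, frames (47 68 24)
68 → hit
24 → hit
68 → hit
24 → hit
68 → hit
24 → hit
70 → fault, evict 47, frames (68 24 70)
59 → fault, evict 70, frames (68 24 59)
Page faults: 6.

6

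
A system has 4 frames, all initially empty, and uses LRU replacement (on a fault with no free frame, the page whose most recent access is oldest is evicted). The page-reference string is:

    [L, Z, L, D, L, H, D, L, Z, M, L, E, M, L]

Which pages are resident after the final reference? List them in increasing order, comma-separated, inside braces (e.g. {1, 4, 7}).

{E, L, M, Z}

L: miss, frames {L}
Z: miss, frames {L,Z}
L: hit
D: miss, frames {Z,L,D}
L: hit
H: miss, frames {Z,D,L,H}
D: hit
L: hit
Z: hit
M: miss, evict H, frames {D,L,Z,M}
L: hit
E: miss, evict D, frames {Z,M,L,E}
M: hit
L: hit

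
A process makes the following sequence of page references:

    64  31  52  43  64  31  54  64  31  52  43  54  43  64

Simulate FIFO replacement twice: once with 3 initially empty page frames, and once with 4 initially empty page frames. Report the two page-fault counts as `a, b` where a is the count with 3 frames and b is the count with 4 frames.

10, 11

3 frames: F F F F F F F . . F F . . F → 10 faults.
4 frames: F F F F . . F F F F F F . F → 11 faults.
11 > 10: adding a frame increased faults — Belady's anomaly.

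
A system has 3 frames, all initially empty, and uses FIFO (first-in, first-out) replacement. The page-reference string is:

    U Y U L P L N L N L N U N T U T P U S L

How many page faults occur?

U: fault, frames [U]
Y: fault, frames [U, Y]
U: hit
L: fault, frames [U, Y, L]
P: fault, evict U, frames [Y, L, P]
L: hit
N: fault, evict Y, frames [L, P, N]
L: hit
N: hit
L: hit
N: hit
U: fault, evict L, frames [P, N, U]
N: hit
T: fault, evict P, frames [N, U, T]
U: hit
T: hit
P: fault, evict N, frames [U, T, P]
U: hit
S: fault, evict U, frames [T, P, S]
L: fault, evict T, frames [P, S, L]
Page faults: 10.

10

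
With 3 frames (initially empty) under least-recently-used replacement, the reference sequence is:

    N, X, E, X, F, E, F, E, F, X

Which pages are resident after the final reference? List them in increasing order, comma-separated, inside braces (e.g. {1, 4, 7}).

{E, F, X}

N → miss, frames {N}
X → miss, frames {N,X}
E → miss, frames {N,X,E}
X → hit
F → miss, evict N, frames {E,X,F}
E → hit
F → hit
E → hit
F → hit
X → hit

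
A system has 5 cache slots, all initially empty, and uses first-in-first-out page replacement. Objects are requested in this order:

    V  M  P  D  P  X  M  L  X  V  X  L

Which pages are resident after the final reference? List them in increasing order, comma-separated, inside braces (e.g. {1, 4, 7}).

V → miss, frames {V}
M → miss, frames {V,M}
P → miss, frames {V,M,P}
D → miss, frames {V,M,P,D}
P → hit
X → miss, frames {V,M,P,D,X}
M → hit
L → miss, evict V, frames {M,P,D,X,L}
X → hit
V → miss, evict M, frames {P,D,X,L,V}
X → hit
L → hit

{D, L, P, V, X}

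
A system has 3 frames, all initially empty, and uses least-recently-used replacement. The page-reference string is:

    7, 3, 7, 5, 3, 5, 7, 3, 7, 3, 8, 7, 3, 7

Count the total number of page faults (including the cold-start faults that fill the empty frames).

4

7 -> miss, frames [7]
3 -> miss, frames [7, 3]
7 -> hit
5 -> miss, frames [3, 7, 5]
3 -> hit
5 -> hit
7 -> hit
3 -> hit
7 -> hit
3 -> hit
8 -> miss, evict 5, frames [7, 3, 8]
7 -> hit
3 -> hit
7 -> hit
Page faults: 4.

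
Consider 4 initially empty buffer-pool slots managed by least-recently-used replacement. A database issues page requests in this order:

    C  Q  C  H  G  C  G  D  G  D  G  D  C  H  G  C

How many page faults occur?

C -> fault, frames [C]
Q -> fault, frames [C, Q]
C -> hit
H -> fault, frames [Q, C, H]
G -> fault, frames [Q, C, H, G]
C -> hit
G -> hit
D -> fault, evict Q, frames [H, C, G, D]
G -> hit
D -> hit
G -> hit
D -> hit
C -> hit
H -> hit
G -> hit
C -> hit
Page faults: 5.

5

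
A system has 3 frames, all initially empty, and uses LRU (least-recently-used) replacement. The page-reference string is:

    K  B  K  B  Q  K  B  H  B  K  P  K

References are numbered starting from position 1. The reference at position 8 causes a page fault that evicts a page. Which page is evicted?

Q

pos 1: K -> fault, frames (K)
pos 2: B -> fault, frames (K B)
pos 3: K -> hit
pos 4: B -> hit
pos 5: Q -> fault, frames (K B Q)
pos 6: K -> hit
pos 7: B -> hit
pos 8: H -> fault, evict Q, frames (K B H)
At position 8, page Q is evicted.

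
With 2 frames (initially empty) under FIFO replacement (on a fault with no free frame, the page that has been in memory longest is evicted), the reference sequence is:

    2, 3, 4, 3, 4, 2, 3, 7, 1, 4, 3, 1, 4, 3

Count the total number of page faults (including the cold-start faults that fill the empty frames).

2: fault, frames [2]
3: fault, frames [2, 3]
4: fault, evict 2, frames [3, 4]
3: hit
4: hit
2: fault, evict 3, frames [4, 2]
3: fault, evict 4, frames [2, 3]
7: fault, evict 2, frames [3, 7]
1: fault, evict 3, frames [7, 1]
4: fault, evict 7, frames [1, 4]
3: fault, evict 1, frames [4, 3]
1: fault, evict 4, frames [3, 1]
4: fault, evict 3, frames [1, 4]
3: fault, evict 1, frames [4, 3]
Page faults: 12.

12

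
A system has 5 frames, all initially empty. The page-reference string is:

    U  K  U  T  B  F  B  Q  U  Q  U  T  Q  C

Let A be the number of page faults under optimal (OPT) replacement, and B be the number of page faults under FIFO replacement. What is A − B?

-1

Under OPT: F F . F F F . F . . . . . F → 7 faults.
Under FIFO: F F . F F F . F F . . . . F → 8 faults.
A − B = 7 − 8 = -1.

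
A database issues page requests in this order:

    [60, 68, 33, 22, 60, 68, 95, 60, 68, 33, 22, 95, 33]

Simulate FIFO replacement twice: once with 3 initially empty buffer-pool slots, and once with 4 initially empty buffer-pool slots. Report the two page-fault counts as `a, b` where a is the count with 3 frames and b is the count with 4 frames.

9, 10

3 frames: F F F F F F F . . F F . . → 9 faults.
4 frames: F F F F . . F F F F F F . → 10 faults.
10 > 9: adding a frame increased faults — Belady's anomaly.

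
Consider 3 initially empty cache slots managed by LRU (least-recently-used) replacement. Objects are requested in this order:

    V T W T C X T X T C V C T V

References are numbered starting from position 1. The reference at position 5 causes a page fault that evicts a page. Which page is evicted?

pos 1: V → fault, frames {V}
pos 2: T → fault, frames {V,T}
pos 3: W → fault, frames {V,T,W}
pos 4: T → hit
pos 5: C → fault, evict V, frames {W,T,C}
At position 5, page V is evicted.

V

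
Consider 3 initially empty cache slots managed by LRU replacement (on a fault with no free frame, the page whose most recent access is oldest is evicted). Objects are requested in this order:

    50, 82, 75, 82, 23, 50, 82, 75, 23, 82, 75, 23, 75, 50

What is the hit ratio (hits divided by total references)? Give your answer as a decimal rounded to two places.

0.43

50: fault, frames {50}
82: fault, frames {50,82}
75: fault, frames {50,82,75}
82: hit
23: fault, evict 50, frames {75,82,23}
50: fault, evict 75, frames {82,23,50}
82: hit
75: fault, evict 23, frames {50,82,75}
23: fault, evict 50, frames {82,75,23}
82: hit
75: hit
23: hit
75: hit
50: fault, evict 82, frames {23,75,50}
Hits: 6 of 14 references → 6/14 = 0.4286.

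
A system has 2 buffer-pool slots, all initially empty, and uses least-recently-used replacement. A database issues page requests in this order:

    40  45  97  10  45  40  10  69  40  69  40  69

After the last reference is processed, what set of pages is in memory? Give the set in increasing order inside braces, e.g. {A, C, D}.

{40, 69}

40 -> miss, frames [40]
45 -> miss, frames [40, 45]
97 -> miss, evict 40, frames [45, 97]
10 -> miss, evict 45, frames [97, 10]
45 -> miss, evict 97, frames [10, 45]
40 -> miss, evict 10, frames [45, 40]
10 -> miss, evict 45, frames [40, 10]
69 -> miss, evict 40, frames [10, 69]
40 -> miss, evict 10, frames [69, 40]
69 -> hit
40 -> hit
69 -> hit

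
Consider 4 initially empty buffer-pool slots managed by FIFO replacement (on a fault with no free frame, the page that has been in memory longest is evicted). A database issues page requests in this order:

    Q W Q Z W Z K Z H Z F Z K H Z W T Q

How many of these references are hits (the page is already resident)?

9

Q -> fault, frames (Q)
W -> fault, frames (Q W)
Q -> hit
Z -> fault, frames (Q W Z)
W -> hit
Z -> hit
K -> fault, frames (Q W Z K)
Z -> hit
H -> fault, evict Q, frames (W Z K H)
Z -> hit
F -> fault, evict W, frames (Z K H F)
Z -> hit
K -> hit
H -> hit
Z -> hit
W -> fault, evict Z, frames (K H F W)
T -> fault, evict K, frames (H F W T)
Q -> fault, evict H, frames (F W T Q)
Hits: 9.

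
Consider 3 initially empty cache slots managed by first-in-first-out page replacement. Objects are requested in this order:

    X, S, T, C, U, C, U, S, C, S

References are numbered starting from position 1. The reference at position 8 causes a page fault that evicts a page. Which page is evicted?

pos 1: X: fault, frames [X]
pos 2: S: fault, frames [X, S]
pos 3: T: fault, frames [X, S, T]
pos 4: C: fault, evict X, frames [S, T, C]
pos 5: U: fault, evict S, frames [T, C, U]
pos 6: C: hit
pos 7: U: hit
pos 8: S: fault, evict T, frames [C, U, S]
At position 8, page T is evicted.

T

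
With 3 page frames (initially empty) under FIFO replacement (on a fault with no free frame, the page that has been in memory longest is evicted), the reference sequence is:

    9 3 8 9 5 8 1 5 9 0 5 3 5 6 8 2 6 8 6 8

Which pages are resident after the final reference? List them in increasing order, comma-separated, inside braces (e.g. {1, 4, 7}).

{2, 6, 8}

9 → miss, frames (9)
3 → miss, frames (9 3)
8 → miss, frames (9 3 8)
9 → hit
5 → miss, evict 9, frames (3 8 5)
8 → hit
1 → miss, evict 3, frames (8 5 1)
5 → hit
9 → miss, evict 8, frames (5 1 9)
0 → miss, evict 5, frames (1 9 0)
5 → miss, evict 1, frames (9 0 5)
3 → miss, evict 9, frames (0 5 3)
5 → hit
6 → miss, evict 0, frames (5 3 6)
8 → miss, evict 5, frames (3 6 8)
2 → miss, evict 3, frames (6 8 2)
6 → hit
8 → hit
6 → hit
8 → hit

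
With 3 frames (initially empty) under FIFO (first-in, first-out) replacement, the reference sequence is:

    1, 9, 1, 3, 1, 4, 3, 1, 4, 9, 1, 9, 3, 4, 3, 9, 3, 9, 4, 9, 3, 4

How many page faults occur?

8

1: fault, frames {1}
9: fault, frames {1,9}
1: hit
3: fault, frames {1,9,3}
1: hit
4: fault, evict 1, frames {9,3,4}
3: hit
1: fault, evict 9, frames {3,4,1}
4: hit
9: fault, evict 3, frames {4,1,9}
1: hit
9: hit
3: fault, evict 4, frames {1,9,3}
4: fault, evict 1, frames {9,3,4}
3: hit
9: hit
3: hit
9: hit
4: hit
9: hit
3: hit
4: hit
Page faults: 8.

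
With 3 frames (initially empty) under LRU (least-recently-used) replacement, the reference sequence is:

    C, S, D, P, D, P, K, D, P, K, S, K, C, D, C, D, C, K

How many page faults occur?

C: fault, frames (C)
S: fault, frames (C S)
D: fault, frames (C S D)
P: fault, evict C, frames (S D P)
D: hit
P: hit
K: fault, evict S, frames (D P K)
D: hit
P: hit
K: hit
S: fault, evict D, frames (P K S)
K: hit
C: fault, evict P, frames (S K C)
D: fault, evict S, frames (K C D)
C: hit
D: hit
C: hit
K: hit
Page faults: 8.

8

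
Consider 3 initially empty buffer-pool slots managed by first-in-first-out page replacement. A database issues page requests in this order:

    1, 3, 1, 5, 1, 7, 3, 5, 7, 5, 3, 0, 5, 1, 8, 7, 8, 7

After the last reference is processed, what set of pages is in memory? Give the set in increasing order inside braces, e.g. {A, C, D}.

1 → fault, frames [1]
3 → fault, frames [1, 3]
1 → hit
5 → fault, frames [1, 3, 5]
1 → hit
7 → fault, evict 1, frames [3, 5, 7]
3 → hit
5 → hit
7 → hit
5 → hit
3 → hit
0 → fault, evict 3, frames [5, 7, 0]
5 → hit
1 → fault, evict 5, frames [7, 0, 1]
8 → fault, evict 7, frames [0, 1, 8]
7 → fault, evict 0, frames [1, 8, 7]
8 → hit
7 → hit

{1, 7, 8}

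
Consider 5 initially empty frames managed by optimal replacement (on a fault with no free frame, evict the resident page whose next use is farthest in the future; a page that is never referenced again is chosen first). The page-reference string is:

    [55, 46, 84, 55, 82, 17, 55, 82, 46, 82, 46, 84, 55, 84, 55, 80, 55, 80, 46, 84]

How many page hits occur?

55: miss, frames [55]
46: miss, frames [55, 46]
84: miss, frames [55, 46, 84]
55: hit
82: miss, frames [55, 46, 84, 82]
17: miss, frames [55, 46, 84, 82, 17]
55: hit
82: hit
46: hit
82: hit
46: hit
84: hit
55: hit
84: hit
55: hit
80: miss, evict 17, frames [55, 46, 84, 82, 80]
55: hit
80: hit
46: hit
84: hit
Hits: 14.

14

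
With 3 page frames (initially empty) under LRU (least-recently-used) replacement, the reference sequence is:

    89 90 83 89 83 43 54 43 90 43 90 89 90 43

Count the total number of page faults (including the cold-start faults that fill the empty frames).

7

89 -> fault, frames [89]
90 -> fault, frames [89, 90]
83 -> fault, frames [89, 90, 83]
89 -> hit
83 -> hit
43 -> fault, evict 90, frames [89, 83, 43]
54 -> fault, evict 89, frames [83, 43, 54]
43 -> hit
90 -> fault, evict 83, frames [54, 43, 90]
43 -> hit
90 -> hit
89 -> fault, evict 54, frames [43, 90, 89]
90 -> hit
43 -> hit
Page faults: 7.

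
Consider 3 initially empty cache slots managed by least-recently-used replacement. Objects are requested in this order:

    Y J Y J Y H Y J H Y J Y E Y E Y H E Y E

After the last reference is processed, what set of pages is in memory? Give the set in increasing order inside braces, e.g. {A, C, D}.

{E, H, Y}

Y: fault, frames (Y)
J: fault, frames (Y J)
Y: hit
J: hit
Y: hit
H: fault, frames (J Y H)
Y: hit
J: hit
H: hit
Y: hit
J: hit
Y: hit
E: fault, evict H, frames (J Y E)
Y: hit
E: hit
Y: hit
H: fault, evict J, frames (E Y H)
E: hit
Y: hit
E: hit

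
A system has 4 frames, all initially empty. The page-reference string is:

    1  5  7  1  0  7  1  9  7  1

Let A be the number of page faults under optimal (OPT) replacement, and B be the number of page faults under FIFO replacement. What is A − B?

Under OPT: F F F . F . . F . . → 5 faults.
Under FIFO: F F F . F . . F . F → 6 faults.
A − B = 5 − 6 = -1.

-1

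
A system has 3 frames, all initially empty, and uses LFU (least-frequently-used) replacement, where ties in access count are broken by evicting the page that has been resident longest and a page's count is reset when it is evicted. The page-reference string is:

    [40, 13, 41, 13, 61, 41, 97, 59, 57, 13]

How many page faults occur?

40 -> miss, frames (40)
13 -> miss, frames (40 13)
41 -> miss, frames (40 13 41)
13 -> hit
61 -> miss, evict 40, frames (13 41 61)
41 -> hit
97 -> miss, evict 61, frames (13 41 97)
59 -> miss, evict 97, frames (13 41 59)
57 -> miss, evict 59, frames (13 41 57)
13 -> hit
Page faults: 7.

7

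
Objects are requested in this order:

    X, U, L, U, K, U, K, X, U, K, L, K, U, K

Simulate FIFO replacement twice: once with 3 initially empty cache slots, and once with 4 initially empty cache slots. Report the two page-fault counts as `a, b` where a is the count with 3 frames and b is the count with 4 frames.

3 frames: F F F . F . . F F . F F . . → 8 faults.
4 frames: F F F . F . . . . . . . . . → 4 faults.
4 < 8: adding a frame reduced faults, as is typical.

8, 4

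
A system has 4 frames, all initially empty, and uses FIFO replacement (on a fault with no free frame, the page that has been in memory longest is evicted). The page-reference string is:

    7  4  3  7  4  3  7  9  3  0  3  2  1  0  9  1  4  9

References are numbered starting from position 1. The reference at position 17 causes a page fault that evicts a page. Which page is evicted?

pos 1: 7: fault, frames [7]
pos 2: 4: fault, frames [7, 4]
pos 3: 3: fault, frames [7, 4, 3]
pos 4: 7: hit
pos 5: 4: hit
pos 6: 3: hit
pos 7: 7: hit
pos 8: 9: fault, frames [7, 4, 3, 9]
pos 9: 3: hit
pos 10: 0: fault, evict 7, frames [4, 3, 9, 0]
pos 11: 3: hit
pos 12: 2: fault, evict 4, frames [3, 9, 0, 2]
pos 13: 1: fault, evict 3, frames [9, 0, 2, 1]
pos 14: 0: hit
pos 15: 9: hit
pos 16: 1: hit
pos 17: 4: fault, evict 9, frames [0, 2, 1, 4]
At position 17, page 9 is evicted.

9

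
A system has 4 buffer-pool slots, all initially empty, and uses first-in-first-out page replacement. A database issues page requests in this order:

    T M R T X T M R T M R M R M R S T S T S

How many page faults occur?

T → fault, frames {T}
M → fault, frames {T,M}
R → fault, frames {T,M,R}
T → hit
X → fault, frames {T,M,R,X}
T → hit
M → hit
R → hit
T → hit
M → hit
R → hit
M → hit
R → hit
M → hit
R → hit
S → fault, evict T, frames {M,R,X,S}
T → fault, evict M, frames {R,X,S,T}
S → hit
T → hit
S → hit
Page faults: 6.

6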